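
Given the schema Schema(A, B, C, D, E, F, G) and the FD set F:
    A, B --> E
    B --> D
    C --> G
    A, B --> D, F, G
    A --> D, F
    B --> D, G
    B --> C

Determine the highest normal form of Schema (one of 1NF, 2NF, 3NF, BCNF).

1NF

Candidate key: {A, B}. Prime attributes: {A, B}.
B --> D: {B}⁺ = {B, C, D, G}, which is not all of the attributes, so the left side is not a superkey — BCNF is violated.
B --> D has non-prime {D} on the right and a non-superkey on the left, so 3NF fails.
{A} is a proper subset of the key {A, B}, and {A}⁺ contains the non-prime attributes {D, F} — a partial dependency, so 2NF is violated.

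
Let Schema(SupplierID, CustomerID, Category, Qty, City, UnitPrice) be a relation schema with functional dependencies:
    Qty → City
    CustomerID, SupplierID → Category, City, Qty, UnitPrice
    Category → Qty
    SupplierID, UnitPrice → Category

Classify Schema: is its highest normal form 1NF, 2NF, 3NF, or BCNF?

Candidate key: {CustomerID, SupplierID}. Prime attributes: {CustomerID, SupplierID}.
For Qty → City we have {Qty}⁺ = {City, Qty}; {Qty} is not a superkey, so BCNF fails.
Qty → City determines the non-prime attribute {City} from a non-superkey — 3NF is violated.
No non-prime attribute depends on a proper subset of any candidate key, so 2NF holds.

2NF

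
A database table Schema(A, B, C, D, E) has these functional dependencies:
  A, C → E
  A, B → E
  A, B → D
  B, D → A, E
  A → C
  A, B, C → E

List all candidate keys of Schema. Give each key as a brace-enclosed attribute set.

Attributes never on any right-hand side: {B} — every candidate key must contain it.
Closure of {A, B} is {A, B, C, D, E}, the whole schema; {A, B} is a candidate key.
Closure of {B, D} is {A, B, C, D, E}, the whole schema; {B, D} is a candidate key.
Any other superkey properly contains one of these, so there are no further candidate keys.

{A, B}, {B, D}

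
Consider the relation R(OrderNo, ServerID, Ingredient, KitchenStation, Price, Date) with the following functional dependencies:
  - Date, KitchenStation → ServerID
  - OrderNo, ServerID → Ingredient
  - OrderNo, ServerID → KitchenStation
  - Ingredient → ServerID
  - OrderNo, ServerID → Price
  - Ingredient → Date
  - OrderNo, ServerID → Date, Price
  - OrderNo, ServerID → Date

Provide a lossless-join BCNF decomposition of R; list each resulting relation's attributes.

{Date, Ingredient}; {Date, KitchenStation, ServerID}; {Ingredient, KitchenStation, OrderNo, Price}

Candidate keys of the original relation: {Date, KitchenStation, OrderNo}, {Ingredient, OrderNo}, {OrderNo, ServerID}.
Within {Date, Ingredient, KitchenStation, OrderNo, Price, ServerID}: {Date, KitchenStation}⁺ ∩ {Date, Ingredient, KitchenStation, OrderNo, Price, ServerID} = {Date, KitchenStation, ServerID}, not the whole set, so Date, KitchenStation → ServerID violates BCNF; decompose into {Date, KitchenStation, ServerID} and {Date, Ingredient, KitchenStation, OrderNo, Price}.
{Date, KitchenStation, ServerID} is in BCNF.
Within {Date, Ingredient, KitchenStation, OrderNo, Price}: {Ingredient}⁺ ∩ {Date, Ingredient, KitchenStation, OrderNo, Price} = {Date, Ingredient}, not the whole set, so Ingredient → Date violates BCNF; decompose into {Date, Ingredient} and {Ingredient, KitchenStation, OrderNo, Price}.
{Date, Ingredient} is in BCNF.
{Ingredient, KitchenStation, OrderNo, Price} is in BCNF.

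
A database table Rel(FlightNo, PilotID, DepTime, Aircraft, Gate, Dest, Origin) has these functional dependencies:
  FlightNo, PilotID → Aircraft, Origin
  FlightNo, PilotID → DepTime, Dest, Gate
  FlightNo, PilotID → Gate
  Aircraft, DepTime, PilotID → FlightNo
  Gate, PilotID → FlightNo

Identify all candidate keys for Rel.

{Aircraft, DepTime, PilotID}, {FlightNo, PilotID}, {Gate, PilotID}

No FD produces {PilotID}, so it must be in every candidate key.
{FlightNo, PilotID} is a candidate key since {FlightNo, PilotID}⁺ = {Aircraft, DepTime, Dest, FlightNo, Gate, Origin, PilotID} covers every attribute.
{Gate, PilotID} is a candidate key since {Gate, PilotID}⁺ = {Aircraft, DepTime, Dest, FlightNo, Gate, Origin, PilotID} covers every attribute.
{Aircraft, DepTime, PilotID} is a candidate key since {Aircraft, DepTime, PilotID}⁺ = {Aircraft, DepTime, Dest, FlightNo, Gate, Origin, PilotID} covers every attribute.
These are minimal and exhaustive — every other superkey contains one of them.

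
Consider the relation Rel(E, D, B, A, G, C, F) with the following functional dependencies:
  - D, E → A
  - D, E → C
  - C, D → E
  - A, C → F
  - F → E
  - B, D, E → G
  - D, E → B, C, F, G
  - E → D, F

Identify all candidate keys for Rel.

{E}⁺ = {A, B, C, D, E, F, G}, which is every attribute, so {E} is a candidate key.
{F}⁺ = {A, B, C, D, E, F, G}, which is every attribute, so {F} is a candidate key.
{A, C}⁺ = {A, B, C, D, E, F, G}, which is every attribute, so {A, C} is a candidate key.
{C, D}⁺ = {A, B, C, D, E, F, G}, which is every attribute, so {C, D} is a candidate key.
Any other superkey properly contains one of these, so there are no further candidate keys.

{A, C}, {C, D}, {E}, {F}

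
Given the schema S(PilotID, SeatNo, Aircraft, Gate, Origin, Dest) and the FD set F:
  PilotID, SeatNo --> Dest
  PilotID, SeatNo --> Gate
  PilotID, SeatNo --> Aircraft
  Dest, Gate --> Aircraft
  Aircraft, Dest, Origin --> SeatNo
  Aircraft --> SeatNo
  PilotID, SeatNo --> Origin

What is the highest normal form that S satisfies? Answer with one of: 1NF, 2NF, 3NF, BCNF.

3NF

Candidate keys: {Aircraft, PilotID}, {Dest, Gate, PilotID}, {PilotID, SeatNo}. Prime attributes: {Aircraft, Dest, Gate, PilotID, SeatNo}.
For Dest, Gate --> Aircraft we have {Dest, Gate}⁺ = {Aircraft, Dest, Gate, SeatNo}; {Dest, Gate} is not a superkey, so BCNF fails.
Since {Aircraft} ⊆ prime attributes and every other non-superkey FD also has a prime right side, the schema is in 3NF.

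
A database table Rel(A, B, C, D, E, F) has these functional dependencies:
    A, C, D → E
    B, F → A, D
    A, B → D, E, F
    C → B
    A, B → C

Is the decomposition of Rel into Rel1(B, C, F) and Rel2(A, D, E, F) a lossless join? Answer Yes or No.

No

The shared attributes are {F} and {F}⁺ = {F}.
Rel1 ⊄ {F} and Rel2 ⊄ {F}, so the split is lossy.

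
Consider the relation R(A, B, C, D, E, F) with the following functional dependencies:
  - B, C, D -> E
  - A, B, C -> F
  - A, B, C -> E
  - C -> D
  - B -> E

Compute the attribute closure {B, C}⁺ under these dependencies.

{B, C, D, E}

Start with {B, C}.
C -> D applies; add {D} → now {B, C, D}.
B -> E applies; add {E} → now {B, C, D, E}.
No further FD applies.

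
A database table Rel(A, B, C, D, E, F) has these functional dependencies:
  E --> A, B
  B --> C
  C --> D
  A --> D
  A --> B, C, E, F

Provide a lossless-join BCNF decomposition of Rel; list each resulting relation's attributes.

Candidate keys of the original relation: {A}, {E}.
Within {A, B, C, D, E, F}: {B}⁺ ∩ {A, B, C, D, E, F} = {B, C, D}, not the whole set, so B --> C, D violates BCNF; decompose into {B, C, D} and {A, B, E, F}.
Within {B, C, D}: {C}⁺ ∩ {B, C, D} = {C, D}, not the whole set, so C --> D violates BCNF; decompose into {C, D} and {B, C}.
{C, D} has no BCNF violation.
{B, C} has no BCNF violation.
{A, B, E, F} has no BCNF violation.

{A, B, E, F}; {B, C}; {C, D}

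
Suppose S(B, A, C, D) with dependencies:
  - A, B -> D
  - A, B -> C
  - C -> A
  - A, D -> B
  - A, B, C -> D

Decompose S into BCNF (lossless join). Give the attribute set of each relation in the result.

Candidate keys of the original relation: {A, B}, {A, D}, {B, C}, {C, D}.
{A, B, C, D}: {C} determines {A, C} here but is not a superkey — split on C -> A, giving {A, C} and {B, C, D}.
{A, C}: every determinant is a superkey — BCNF.
{B, C, D}: every determinant is a superkey — BCNF.

{A, C}; {B, C, D}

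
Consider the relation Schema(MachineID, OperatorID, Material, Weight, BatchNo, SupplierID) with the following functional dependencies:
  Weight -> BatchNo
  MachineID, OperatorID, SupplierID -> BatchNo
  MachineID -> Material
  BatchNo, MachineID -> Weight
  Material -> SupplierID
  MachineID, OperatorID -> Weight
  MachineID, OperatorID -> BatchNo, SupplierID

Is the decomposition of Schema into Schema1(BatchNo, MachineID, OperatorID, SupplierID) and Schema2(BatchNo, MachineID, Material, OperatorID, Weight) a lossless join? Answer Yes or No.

The shared attributes are {BatchNo, MachineID, OperatorID} and {BatchNo, MachineID, OperatorID}⁺ = {BatchNo, MachineID, Material, OperatorID, SupplierID, Weight}.
This includes all of Schema1, so the common attributes are a superkey of Schema1 — the join is lossless.

Yes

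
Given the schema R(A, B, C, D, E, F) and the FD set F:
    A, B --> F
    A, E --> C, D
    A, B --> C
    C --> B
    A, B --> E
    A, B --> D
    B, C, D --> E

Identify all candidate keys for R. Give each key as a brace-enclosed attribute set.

{A, B}, {A, C}, {A, E}

Attributes never on any right-hand side: {A} — every candidate key must contain it.
Closure of {A, B} is {A, B, C, D, E, F}, the whole schema; {A, B} is a candidate key.
Closure of {A, C} is {A, B, C, D, E, F}, the whole schema; {A, C} is a candidate key.
Closure of {A, E} is {A, B, C, D, E, F}, the whole schema; {A, E} is a candidate key.
No proper subset of any of these is a key, and no other minimal superkey exists.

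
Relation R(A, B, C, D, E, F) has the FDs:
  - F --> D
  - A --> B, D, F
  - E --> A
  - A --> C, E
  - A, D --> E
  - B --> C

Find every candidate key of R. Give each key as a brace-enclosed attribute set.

{A}⁺ = {A, B, C, D, E, F} — all of the relation — so {A} is a candidate key.
{E}⁺ = {A, B, C, D, E, F} — all of the relation — so {E} is a candidate key.
No proper subset of any of these is a key, and no other minimal superkey exists.

{A}, {E}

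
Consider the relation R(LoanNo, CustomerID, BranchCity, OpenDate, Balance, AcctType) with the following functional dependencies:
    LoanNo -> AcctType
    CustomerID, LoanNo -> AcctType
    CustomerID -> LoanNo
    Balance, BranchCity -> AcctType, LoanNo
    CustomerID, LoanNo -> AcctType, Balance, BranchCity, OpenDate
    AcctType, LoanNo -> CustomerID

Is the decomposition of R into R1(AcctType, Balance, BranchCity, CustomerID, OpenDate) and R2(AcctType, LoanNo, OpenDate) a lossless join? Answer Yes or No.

Common attributes: {AcctType, OpenDate}; their closure is {AcctType, OpenDate}.
R1 ⊄ {AcctType, OpenDate} and R2 ⊄ {AcctType, OpenDate}, so the split is lossy.

No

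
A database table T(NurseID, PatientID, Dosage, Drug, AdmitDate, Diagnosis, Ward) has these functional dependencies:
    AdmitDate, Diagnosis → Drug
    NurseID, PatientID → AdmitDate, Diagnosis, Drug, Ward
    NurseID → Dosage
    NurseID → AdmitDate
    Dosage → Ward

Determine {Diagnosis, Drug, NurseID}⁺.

Start with {Diagnosis, Drug, NurseID}.
NurseID → Dosage applies; add {Dosage} → now {Diagnosis, Dosage, Drug, NurseID}.
NurseID → AdmitDate applies; add {AdmitDate} → now {AdmitDate, Diagnosis, Dosage, Drug, NurseID}.
Dosage → Ward applies; add {Ward} → now {AdmitDate, Diagnosis, Dosage, Drug, NurseID, Ward}.
No further FD applies.

{AdmitDate, Diagnosis, Dosage, Drug, NurseID, Ward}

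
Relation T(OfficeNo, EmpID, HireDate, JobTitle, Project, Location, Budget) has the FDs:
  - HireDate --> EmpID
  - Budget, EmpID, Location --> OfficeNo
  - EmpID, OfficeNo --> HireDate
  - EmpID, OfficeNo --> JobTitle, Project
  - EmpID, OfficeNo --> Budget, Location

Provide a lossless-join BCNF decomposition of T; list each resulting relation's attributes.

{Budget, HireDate, JobTitle, Location, OfficeNo, Project}; {EmpID, HireDate}

Candidate keys of the original relation: {Budget, EmpID, Location}, {Budget, HireDate, Location}, {EmpID, OfficeNo}, {HireDate, OfficeNo}.
Within {Budget, EmpID, HireDate, JobTitle, Location, OfficeNo, Project}: {HireDate}⁺ ∩ {Budget, EmpID, HireDate, JobTitle, Location, OfficeNo, Project} = {EmpID, HireDate}, not the whole set, so HireDate --> EmpID violates BCNF; decompose into {EmpID, HireDate} and {Budget, HireDate, JobTitle, Location, OfficeNo, Project}.
{EmpID, HireDate}: every determinant is a superkey — BCNF.
{Budget, HireDate, JobTitle, Location, OfficeNo, Project}: every determinant is a superkey — BCNF.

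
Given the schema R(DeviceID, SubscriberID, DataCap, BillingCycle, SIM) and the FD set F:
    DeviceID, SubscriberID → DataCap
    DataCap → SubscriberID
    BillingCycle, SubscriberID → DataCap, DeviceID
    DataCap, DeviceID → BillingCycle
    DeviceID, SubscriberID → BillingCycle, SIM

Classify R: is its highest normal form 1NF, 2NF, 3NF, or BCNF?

Candidate keys: {BillingCycle, DataCap}, {BillingCycle, SubscriberID}, {DataCap, DeviceID}, {DeviceID, SubscriberID}. Prime attributes: {BillingCycle, DataCap, DeviceID, SubscriberID}.
DataCap → SubscriberID: {DataCap}⁺ = {DataCap, SubscriberID}, which is not all of the attributes, so the left side is not a superkey — BCNF is violated.
But every attribute on its right side ({SubscriberID}) is prime, and the same holds for every other non-superkey FD, so 3NF still holds.

3NF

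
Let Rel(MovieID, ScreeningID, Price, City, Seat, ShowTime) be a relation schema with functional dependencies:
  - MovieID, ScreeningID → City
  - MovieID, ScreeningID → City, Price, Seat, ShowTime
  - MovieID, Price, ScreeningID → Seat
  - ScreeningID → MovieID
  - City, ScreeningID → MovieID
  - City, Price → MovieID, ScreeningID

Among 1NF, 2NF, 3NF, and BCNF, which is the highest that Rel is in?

BCNF

Candidate keys: {City, Price}, {ScreeningID}. Prime attributes: {City, Price, ScreeningID}.
The left-hand side of every FD is a superkey, so BCNF is satisfied.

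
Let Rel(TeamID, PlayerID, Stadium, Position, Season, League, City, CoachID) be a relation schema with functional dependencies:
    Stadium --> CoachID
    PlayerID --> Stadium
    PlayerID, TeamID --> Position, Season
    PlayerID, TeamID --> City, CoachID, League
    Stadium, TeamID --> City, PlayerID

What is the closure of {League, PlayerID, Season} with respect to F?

{CoachID, League, PlayerID, Season, Stadium}

Start with {League, PlayerID, Season}.
PlayerID --> Stadium applies; add {Stadium} → now {League, PlayerID, Season, Stadium}.
Stadium --> CoachID applies; add {CoachID} → now {CoachID, League, PlayerID, Season, Stadium}.
No further FD applies.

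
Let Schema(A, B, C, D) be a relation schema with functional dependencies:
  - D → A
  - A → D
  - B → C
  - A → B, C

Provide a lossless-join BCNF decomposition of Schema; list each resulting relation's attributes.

{A, B, D}; {B, C}

Candidate keys of the original relation: {A}, {D}.
In {A, B, C, D}, {B} is not a superkey ({B}⁺ restricted to this set is {B, C}), so split on B → C into {B, C} and {A, B, D}.
{B, C} is in BCNF.
{A, B, D} is in BCNF.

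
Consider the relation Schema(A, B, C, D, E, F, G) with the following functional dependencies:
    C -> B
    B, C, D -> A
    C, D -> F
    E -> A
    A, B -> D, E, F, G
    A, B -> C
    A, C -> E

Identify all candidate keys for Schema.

{A, B}, {A, C}, {B, E}, {C, D}, {C, E}

Closure of {A, B} is {A, B, C, D, E, F, G}, the whole schema; {A, B} is a candidate key.
Closure of {A, C} is {A, B, C, D, E, F, G}, the whole schema; {A, C} is a candidate key.
Closure of {B, E} is {A, B, C, D, E, F, G}, the whole schema; {B, E} is a candidate key.
Closure of {C, D} is {A, B, C, D, E, F, G}, the whole schema; {C, D} is a candidate key.
Closure of {C, E} is {A, B, C, D, E, F, G}, the whole schema; {C, E} is a candidate key.
No proper subset of any of these is a key, and no other minimal superkey exists.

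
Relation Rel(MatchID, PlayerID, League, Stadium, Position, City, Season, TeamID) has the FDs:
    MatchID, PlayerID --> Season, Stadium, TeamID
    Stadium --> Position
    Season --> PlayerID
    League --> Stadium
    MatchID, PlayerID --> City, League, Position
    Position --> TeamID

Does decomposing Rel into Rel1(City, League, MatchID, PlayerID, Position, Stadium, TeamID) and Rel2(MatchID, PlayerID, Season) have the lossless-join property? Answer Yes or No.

Yes

Common attributes: {MatchID, PlayerID}; their closure is {City, League, MatchID, PlayerID, Position, Season, Stadium, TeamID}.
Rel1 is contained in that closure, so Rel1 ∩ Rel2 --> Rel1 holds and the join is lossless.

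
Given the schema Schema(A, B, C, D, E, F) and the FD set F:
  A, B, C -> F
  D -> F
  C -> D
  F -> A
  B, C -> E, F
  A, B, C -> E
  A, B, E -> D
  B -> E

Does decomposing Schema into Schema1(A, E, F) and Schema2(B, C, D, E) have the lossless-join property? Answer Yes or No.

The shared attributes are {E} and {E}⁺ = {E}.
The closure covers neither Schema1 nor Schema2 entirely; the join is not lossless.

No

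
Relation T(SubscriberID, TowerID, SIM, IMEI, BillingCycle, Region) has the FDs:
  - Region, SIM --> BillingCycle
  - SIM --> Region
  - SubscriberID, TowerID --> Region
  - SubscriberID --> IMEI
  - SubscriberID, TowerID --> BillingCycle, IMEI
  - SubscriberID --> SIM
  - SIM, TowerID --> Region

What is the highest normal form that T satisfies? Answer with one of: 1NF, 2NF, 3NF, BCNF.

1NF

Candidate key: {SubscriberID, TowerID}. Prime attributes: {SubscriberID, TowerID}.
For Region, SIM --> BillingCycle we have {Region, SIM}⁺ = {BillingCycle, Region, SIM}; {Region, SIM} is not a superkey, so BCNF fails.
Because {BillingCycle} is non-prime and the left side of Region, SIM --> BillingCycle is not a superkey, the relation is not in 3NF.
{SubscriberID} is a proper subset of the key {SubscriberID, TowerID}, and {SubscriberID}⁺ contains the non-prime attributes {BillingCycle, IMEI, Region, SIM} — a partial dependency, so 2NF is violated.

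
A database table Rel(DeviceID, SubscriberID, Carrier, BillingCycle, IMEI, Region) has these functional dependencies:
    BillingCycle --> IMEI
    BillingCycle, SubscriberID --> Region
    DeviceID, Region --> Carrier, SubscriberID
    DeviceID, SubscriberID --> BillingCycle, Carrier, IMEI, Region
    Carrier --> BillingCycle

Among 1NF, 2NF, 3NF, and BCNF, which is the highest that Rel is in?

2NF

Candidate keys: {DeviceID, Region}, {DeviceID, SubscriberID}. Prime attributes: {DeviceID, Region, SubscriberID}.
BillingCycle --> IMEI breaks BCNF: {BillingCycle}⁺ = {BillingCycle, IMEI}, so {BillingCycle} is not a superkey.
BillingCycle --> IMEI determines the non-prime attribute {IMEI} from a non-superkey — 3NF is violated.
No non-prime attribute depends on a proper subset of any candidate key, so 2NF holds.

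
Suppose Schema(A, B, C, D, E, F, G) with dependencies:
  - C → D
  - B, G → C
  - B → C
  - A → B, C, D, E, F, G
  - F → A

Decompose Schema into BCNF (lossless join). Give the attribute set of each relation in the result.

Candidate keys of the original relation: {A}, {F}.
In {A, B, C, D, E, F, G}, {C} is not a superkey ({C}⁺ restricted to this set is {C, D}), so split on C → D into {C, D} and {A, B, C, E, F, G}.
{C, D} is in BCNF.
In {A, B, C, E, F, G}, {B, G} is not a superkey ({B, G}⁺ restricted to this set is {B, C, G}), so split on B, G → C into {B, C, G} and {A, B, E, F, G}.
In {B, C, G}, {B} is not a superkey ({B}⁺ restricted to this set is {B, C}), so split on B → C into {B, C} and {B, G}.
{B, C} is in BCNF.
{B, G} is in BCNF.
{A, B, E, F, G} is in BCNF.

{A, B, E, F, G}; {B, C}; {C, D}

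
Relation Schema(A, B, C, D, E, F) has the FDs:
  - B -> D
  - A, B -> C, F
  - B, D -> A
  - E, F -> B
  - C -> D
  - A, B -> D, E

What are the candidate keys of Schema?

{B}, {E, F}

{B}⁺ = {A, B, C, D, E, F} — all of the relation — so {B} is a candidate key.
{E, F}⁺ = {A, B, C, D, E, F} — all of the relation — so {E, F} is a candidate key.
No proper subset of any of these is a key, and no other minimal superkey exists.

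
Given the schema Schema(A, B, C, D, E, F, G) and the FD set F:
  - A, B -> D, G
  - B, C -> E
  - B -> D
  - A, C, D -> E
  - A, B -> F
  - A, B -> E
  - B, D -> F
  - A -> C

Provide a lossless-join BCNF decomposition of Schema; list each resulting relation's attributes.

{A, B, G}; {A, C}; {B, C, E}; {B, D, F}

Candidate key of the original relation: {A, B}.
Within {A, B, C, D, E, F, G}: {B, C}⁺ ∩ {A, B, C, D, E, F, G} = {B, C, D, E, F}, not the whole set, so B, C -> D, E, F violates BCNF; decompose into {B, C, D, E, F} and {A, B, C, G}.
Within {B, C, D, E, F}: {B}⁺ ∩ {B, C, D, E, F} = {B, D, F}, not the whole set, so B -> D, F violates BCNF; decompose into {B, D, F} and {B, C, E}.
{B, D, F} has no BCNF violation.
{B, C, E} has no BCNF violation.
Within {A, B, C, G}: {A}⁺ ∩ {A, B, C, G} = {A, C}, not the whole set, so A -> C violates BCNF; decompose into {A, C} and {A, B, G}.
{A, C} has no BCNF violation.
{A, B, G} has no BCNF violation.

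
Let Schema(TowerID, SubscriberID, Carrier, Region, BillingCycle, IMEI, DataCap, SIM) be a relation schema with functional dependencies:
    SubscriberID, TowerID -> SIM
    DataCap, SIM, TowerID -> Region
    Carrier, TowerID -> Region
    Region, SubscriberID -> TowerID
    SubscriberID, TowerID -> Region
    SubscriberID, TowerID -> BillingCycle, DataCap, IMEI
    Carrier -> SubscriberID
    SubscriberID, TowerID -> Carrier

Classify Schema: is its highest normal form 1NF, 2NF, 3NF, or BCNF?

3NF

Candidate keys: {Carrier, Region}, {Carrier, TowerID}, {Region, SubscriberID}, {SubscriberID, TowerID}. Prime attributes: {Carrier, Region, SubscriberID, TowerID}.
DataCap, SIM, TowerID -> Region: {DataCap, SIM, TowerID}⁺ = {DataCap, Region, SIM, TowerID}, which is not all of the attributes, so the left side is not a superkey — BCNF is violated.
But every attribute on its right side ({Region}) is prime, and the same holds for every other non-superkey FD, so 3NF still holds.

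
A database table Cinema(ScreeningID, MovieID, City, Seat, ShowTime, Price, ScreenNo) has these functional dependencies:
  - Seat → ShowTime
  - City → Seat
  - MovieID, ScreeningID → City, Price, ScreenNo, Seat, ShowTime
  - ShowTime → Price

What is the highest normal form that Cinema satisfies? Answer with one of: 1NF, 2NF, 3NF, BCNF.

2NF

Candidate key: {MovieID, ScreeningID}. Prime attributes: {MovieID, ScreeningID}.
Seat → ShowTime breaks BCNF: {Seat}⁺ = {Price, Seat, ShowTime}, so {Seat} is not a superkey.
Seat → ShowTime determines the non-prime attribute {ShowTime} from a non-superkey — 3NF is violated.
No non-prime attribute depends on a proper subset of any candidate key, so 2NF holds.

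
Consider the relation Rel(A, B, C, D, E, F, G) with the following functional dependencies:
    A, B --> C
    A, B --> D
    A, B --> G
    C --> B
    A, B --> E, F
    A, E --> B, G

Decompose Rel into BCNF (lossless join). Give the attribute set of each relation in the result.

{A, C, D, E, F, G}; {B, C}

Candidate keys of the original relation: {A, B}, {A, C}, {A, E}.
{A, B, C, D, E, F, G}: {C} determines {B, C} here but is not a superkey — split on C --> B, giving {B, C} and {A, C, D, E, F, G}.
{B, C} has no BCNF violation.
{A, C, D, E, F, G} has no BCNF violation.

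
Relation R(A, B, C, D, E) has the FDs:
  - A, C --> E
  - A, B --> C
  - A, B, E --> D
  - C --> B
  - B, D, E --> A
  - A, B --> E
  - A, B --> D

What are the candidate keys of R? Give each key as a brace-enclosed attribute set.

{A, B}⁺ = {A, B, C, D, E} — all of the relation — so {A, B} is a candidate key.
{A, C}⁺ = {A, B, C, D, E} — all of the relation — so {A, C} is a candidate key.
{B, D, E}⁺ = {A, B, C, D, E} — all of the relation — so {B, D, E} is a candidate key.
{C, D, E}⁺ = {A, B, C, D, E} — all of the relation — so {C, D, E} is a candidate key.
No proper subset of any of these is a key, and no other minimal superkey exists.

{A, B}, {A, C}, {B, D, E}, {C, D, E}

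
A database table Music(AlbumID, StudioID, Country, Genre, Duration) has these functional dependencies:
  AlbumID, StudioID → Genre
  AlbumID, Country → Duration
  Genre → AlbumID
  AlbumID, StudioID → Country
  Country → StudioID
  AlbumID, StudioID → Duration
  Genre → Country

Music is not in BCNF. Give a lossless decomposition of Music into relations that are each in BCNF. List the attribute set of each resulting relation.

{AlbumID, Country, Duration, Genre}; {Country, StudioID}

Candidate keys of the original relation: {AlbumID, Country}, {AlbumID, StudioID}, {Genre}.
In {AlbumID, Country, Duration, Genre, StudioID}, {Country} is not a superkey ({Country}⁺ restricted to this set is {Country, StudioID}), so split on Country → StudioID into {Country, StudioID} and {AlbumID, Country, Duration, Genre}.
{Country, StudioID}: every determinant is a superkey — BCNF.
{AlbumID, Country, Duration, Genre}: every determinant is a superkey — BCNF.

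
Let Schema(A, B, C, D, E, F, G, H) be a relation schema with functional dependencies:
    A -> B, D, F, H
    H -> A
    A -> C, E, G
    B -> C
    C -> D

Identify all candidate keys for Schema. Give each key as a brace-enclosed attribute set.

{A}, {H}

Closure of {A} is {A, B, C, D, E, F, G, H}, the whole schema; {A} is a candidate key.
Closure of {H} is {A, B, C, D, E, F, G, H}, the whole schema; {H} is a candidate key.
Any other superkey properly contains one of these, so there are no further candidate keys.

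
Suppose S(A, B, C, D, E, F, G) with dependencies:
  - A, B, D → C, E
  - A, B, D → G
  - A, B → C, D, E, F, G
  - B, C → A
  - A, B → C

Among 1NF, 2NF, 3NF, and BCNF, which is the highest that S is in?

Candidate keys: {A, B}, {B, C}. Prime attributes: {A, B, C}.
Each dependency's left side is a superkey — BCNF holds.

BCNF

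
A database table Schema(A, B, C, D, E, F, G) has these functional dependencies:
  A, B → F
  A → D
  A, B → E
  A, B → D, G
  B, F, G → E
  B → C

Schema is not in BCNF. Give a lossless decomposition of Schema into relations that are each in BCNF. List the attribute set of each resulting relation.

{A, B, F, G}; {A, D}; {B, C}; {B, E, F, G}

Candidate key of the original relation: {A, B}.
Within {A, B, C, D, E, F, G}: {A}⁺ ∩ {A, B, C, D, E, F, G} = {A, D}, not the whole set, so A → D violates BCNF; decompose into {A, D} and {A, B, C, E, F, G}.
{A, D} has no BCNF violation.
Within {A, B, C, E, F, G}: {B, F, G}⁺ ∩ {A, B, C, E, F, G} = {B, C, E, F, G}, not the whole set, so B, F, G → C, E violates BCNF; decompose into {B, C, E, F, G} and {A, B, F, G}.
Within {B, C, E, F, G}: {B}⁺ ∩ {B, C, E, F, G} = {B, C}, not the whole set, so B → C violates BCNF; decompose into {B, C} and {B, E, F, G}.
{B, C} has no BCNF violation.
{B, E, F, G} has no BCNF violation.
{A, B, F, G} has no BCNF violation.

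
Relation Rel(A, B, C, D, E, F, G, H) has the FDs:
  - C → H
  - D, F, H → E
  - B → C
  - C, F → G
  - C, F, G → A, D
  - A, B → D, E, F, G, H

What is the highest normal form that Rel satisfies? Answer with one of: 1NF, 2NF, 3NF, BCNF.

Candidate keys: {A, B}, {B, F}. Prime attributes: {A, B, F}.
C → H breaks BCNF: {C}⁺ = {C, H}, so {C} is not a superkey.
C → H has non-prime {H} on the right and a non-superkey on the left, so 3NF fails.
The proper key subset {B} of {A, B} determines non-prime {C, H}, so the relation is not even in 2NF.

1NF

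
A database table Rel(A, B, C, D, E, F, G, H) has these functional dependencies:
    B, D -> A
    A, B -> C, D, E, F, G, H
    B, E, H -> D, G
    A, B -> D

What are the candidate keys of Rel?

{A, B}, {B, D}, {B, E, H}

{B} never appears on the right of any FD, so every key must include it.
{A, B}⁺ = {A, B, C, D, E, F, G, H}, which is every attribute, so {A, B} is a candidate key.
{B, D}⁺ = {A, B, C, D, E, F, G, H}, which is every attribute, so {B, D} is a candidate key.
{B, E, H}⁺ = {A, B, C, D, E, F, G, H}, which is every attribute, so {B, E, H} is a candidate key.
Any other superkey properly contains one of these, so there are no further candidate keys.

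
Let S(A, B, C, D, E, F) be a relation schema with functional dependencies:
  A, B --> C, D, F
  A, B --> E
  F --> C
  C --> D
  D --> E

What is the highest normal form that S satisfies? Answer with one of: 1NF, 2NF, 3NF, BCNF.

2NF

Candidate key: {A, B}. Prime attributes: {A, B}.
F --> C: {F}⁺ = {C, D, E, F}, which is not all of the attributes, so the left side is not a superkey — BCNF is violated.
F --> C determines the non-prime attribute {C} from a non-superkey — 3NF is violated.
Checking every proper subset of each key, none determines a non-prime attribute — 2NF is satisfied.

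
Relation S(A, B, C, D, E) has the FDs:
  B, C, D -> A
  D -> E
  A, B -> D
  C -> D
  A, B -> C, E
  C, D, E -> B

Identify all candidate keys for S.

{A, B}, {C}

{C}⁺ = {A, B, C, D, E}, which is every attribute, so {C} is a candidate key.
{A, B}⁺ = {A, B, C, D, E}, which is every attribute, so {A, B} is a candidate key.
No proper subset of any of these is a key, and no other minimal superkey exists.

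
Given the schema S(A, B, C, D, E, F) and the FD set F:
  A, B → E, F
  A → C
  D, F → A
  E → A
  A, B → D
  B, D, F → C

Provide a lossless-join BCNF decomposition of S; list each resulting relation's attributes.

{A, C}; {A, D, F}; {B, D, E, F}

Candidate keys of the original relation: {A, B}, {B, D, F}, {B, E}.
In {A, B, C, D, E, F}, {A} is not a superkey ({A}⁺ restricted to this set is {A, C}), so split on A → C into {A, C} and {A, B, D, E, F}.
{A, C}: every determinant is a superkey — BCNF.
In {A, B, D, E, F}, {D, F} is not a superkey ({D, F}⁺ restricted to this set is {A, D, F}), so split on D, F → A into {A, D, F} and {B, D, E, F}.
{A, D, F}: every determinant is a superkey — BCNF.
{B, D, E, F}: every determinant is a superkey — BCNF.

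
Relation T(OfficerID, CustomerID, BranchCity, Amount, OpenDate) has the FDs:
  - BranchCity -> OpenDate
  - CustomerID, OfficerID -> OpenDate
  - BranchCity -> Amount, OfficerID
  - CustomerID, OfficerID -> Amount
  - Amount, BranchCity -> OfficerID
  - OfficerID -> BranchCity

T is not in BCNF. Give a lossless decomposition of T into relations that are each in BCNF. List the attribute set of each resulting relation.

Candidate keys of the original relation: {BranchCity, CustomerID}, {CustomerID, OfficerID}.
{Amount, BranchCity, CustomerID, OfficerID, OpenDate}: {BranchCity} determines {Amount, BranchCity, OfficerID, OpenDate} here but is not a superkey — split on BranchCity -> Amount, OfficerID, OpenDate, giving {Amount, BranchCity, OfficerID, OpenDate} and {BranchCity, CustomerID}.
{Amount, BranchCity, OfficerID, OpenDate}: every determinant is a superkey — BCNF.
{BranchCity, CustomerID}: every determinant is a superkey — BCNF.

{Amount, BranchCity, OfficerID, OpenDate}; {BranchCity, CustomerID}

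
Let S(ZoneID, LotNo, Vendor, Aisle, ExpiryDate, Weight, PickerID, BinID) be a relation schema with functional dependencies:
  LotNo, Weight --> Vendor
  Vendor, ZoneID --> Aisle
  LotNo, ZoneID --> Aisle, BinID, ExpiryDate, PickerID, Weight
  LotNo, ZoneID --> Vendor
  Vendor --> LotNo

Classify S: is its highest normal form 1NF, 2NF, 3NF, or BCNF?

Candidate keys: {LotNo, ZoneID}, {Vendor, ZoneID}. Prime attributes: {LotNo, Vendor, ZoneID}.
LotNo, Weight --> Vendor: {LotNo, Weight}⁺ = {LotNo, Vendor, Weight}, which is not all of the attributes, so the left side is not a superkey — BCNF is violated.
But every attribute on its right side ({Vendor}) is prime, and the same holds for every other non-superkey FD, so 3NF still holds.

3NF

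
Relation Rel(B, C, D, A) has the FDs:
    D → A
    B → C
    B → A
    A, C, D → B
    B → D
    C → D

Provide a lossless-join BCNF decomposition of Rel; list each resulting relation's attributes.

{A, D}; {B, C, D}

Candidate keys of the original relation: {B}, {C}.
{A, B, C, D}: {D} determines {A, D} here but is not a superkey — split on D → A, giving {A, D} and {B, C, D}.
{A, D}: every determinant is a superkey — BCNF.
{B, C, D}: every determinant is a superkey — BCNF.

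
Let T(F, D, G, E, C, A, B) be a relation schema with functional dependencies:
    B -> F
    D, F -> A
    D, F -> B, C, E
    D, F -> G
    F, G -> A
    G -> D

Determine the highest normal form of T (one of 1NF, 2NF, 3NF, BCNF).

3NF

Candidate keys: {B, D}, {B, G}, {D, F}, {F, G}. Prime attributes: {B, D, F, G}.
For B -> F we have {B}⁺ = {B, F}; {B} is not a superkey, so BCNF fails.
Its right-hand attributes {F} are all prime, as are those of every other non-superkey FD — the relation is in 3NF.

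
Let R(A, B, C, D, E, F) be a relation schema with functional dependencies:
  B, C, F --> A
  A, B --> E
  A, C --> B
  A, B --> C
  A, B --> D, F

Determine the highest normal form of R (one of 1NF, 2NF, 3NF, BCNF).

BCNF

Candidate keys: {A, B}, {A, C}, {B, C, F}. Prime attributes: {A, B, C, F}.
Each dependency's left side is a superkey — BCNF holds.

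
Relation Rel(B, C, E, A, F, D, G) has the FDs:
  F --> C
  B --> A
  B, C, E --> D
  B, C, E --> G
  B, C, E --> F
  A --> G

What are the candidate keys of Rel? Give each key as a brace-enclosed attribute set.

Attributes never on any right-hand side: {B, E} — every candidate key must contain all of them.
{B, C, E}⁺ = {A, B, C, D, E, F, G} — all of the relation — so {B, C, E} is a candidate key.
{B, E, F}⁺ = {A, B, C, D, E, F, G} — all of the relation — so {B, E, F} is a candidate key.
Any other superkey properly contains one of these, so there are no further candidate keys.

{B, C, E}, {B, E, F}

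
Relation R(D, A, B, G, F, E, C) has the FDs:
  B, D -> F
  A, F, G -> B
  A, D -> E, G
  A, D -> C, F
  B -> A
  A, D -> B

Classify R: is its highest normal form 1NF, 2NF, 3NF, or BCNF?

3NF

Candidate keys: {A, D}, {B, D}. Prime attributes: {A, B, D}.
A, F, G -> B: {A, F, G}⁺ = {A, B, F, G}, which is not all of the attributes, so the left side is not a superkey — BCNF is violated.
Since {B} ⊆ prime attributes and every other non-superkey FD also has a prime right side, the schema is in 3NF.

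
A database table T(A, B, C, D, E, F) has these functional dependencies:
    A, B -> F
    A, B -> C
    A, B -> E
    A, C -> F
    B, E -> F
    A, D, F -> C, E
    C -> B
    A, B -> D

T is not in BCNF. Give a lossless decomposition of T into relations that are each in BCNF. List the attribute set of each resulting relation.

Candidate keys of the original relation: {A, B}, {A, C}, {A, D, F}.
{A, B, C, D, E, F}: {B, E} determines {B, E, F} here but is not a superkey — split on B, E -> F, giving {B, E, F} and {A, B, C, D, E}.
{B, E, F} is in BCNF.
{A, B, C, D, E}: {C} determines {B, C} here but is not a superkey — split on C -> B, giving {B, C} and {A, C, D, E}.
{B, C} is in BCNF.
{A, C, D, E} is in BCNF.

{A, C, D, E}; {B, C}; {B, E, F}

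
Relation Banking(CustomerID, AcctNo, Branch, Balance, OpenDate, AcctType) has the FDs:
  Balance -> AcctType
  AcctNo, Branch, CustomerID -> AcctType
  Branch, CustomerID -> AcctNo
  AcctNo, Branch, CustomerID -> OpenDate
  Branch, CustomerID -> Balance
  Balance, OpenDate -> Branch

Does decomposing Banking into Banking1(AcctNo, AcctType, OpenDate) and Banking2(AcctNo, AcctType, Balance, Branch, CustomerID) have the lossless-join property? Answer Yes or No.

No

Common attributes: {AcctNo, AcctType}; their closure is {AcctNo, AcctType}.
Banking1 ⊄ {AcctNo, AcctType} and Banking2 ⊄ {AcctNo, AcctType}, so the split is lossy.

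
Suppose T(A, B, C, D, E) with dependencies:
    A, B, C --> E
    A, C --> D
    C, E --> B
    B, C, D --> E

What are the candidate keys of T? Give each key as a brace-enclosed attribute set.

{A, B, C}, {A, C, E}

{A, C} never appear on the right of any FD, so every key must include all of them.
{A, B, C} is a candidate key since {A, B, C}⁺ = {A, B, C, D, E} covers every attribute.
{A, C, E} is a candidate key since {A, C, E}⁺ = {A, B, C, D, E} covers every attribute.
Any other superkey properly contains one of these, so there are no further candidate keys.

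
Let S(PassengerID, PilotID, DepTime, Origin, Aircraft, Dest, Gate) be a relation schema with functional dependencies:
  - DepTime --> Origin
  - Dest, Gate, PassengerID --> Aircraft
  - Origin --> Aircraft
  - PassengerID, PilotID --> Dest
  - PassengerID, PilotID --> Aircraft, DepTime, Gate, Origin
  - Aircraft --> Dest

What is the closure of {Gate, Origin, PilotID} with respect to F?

Start with {Gate, Origin, PilotID}.
Origin --> Aircraft applies; add {Aircraft} → now {Aircraft, Gate, Origin, PilotID}.
Aircraft --> Dest applies; add {Dest} → now {Aircraft, Dest, Gate, Origin, PilotID}.
No further FD applies.

{Aircraft, Dest, Gate, Origin, PilotID}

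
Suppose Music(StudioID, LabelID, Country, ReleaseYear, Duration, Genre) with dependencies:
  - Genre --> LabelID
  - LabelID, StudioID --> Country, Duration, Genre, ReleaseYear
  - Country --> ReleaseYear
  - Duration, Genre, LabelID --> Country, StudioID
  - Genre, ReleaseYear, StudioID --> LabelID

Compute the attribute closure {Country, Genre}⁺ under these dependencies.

{Country, Genre, LabelID, ReleaseYear}

Start with {Country, Genre}.
Genre --> LabelID applies; add {LabelID} → now {Country, Genre, LabelID}.
Country --> ReleaseYear applies; add {ReleaseYear} → now {Country, Genre, LabelID, ReleaseYear}.
No further FD applies.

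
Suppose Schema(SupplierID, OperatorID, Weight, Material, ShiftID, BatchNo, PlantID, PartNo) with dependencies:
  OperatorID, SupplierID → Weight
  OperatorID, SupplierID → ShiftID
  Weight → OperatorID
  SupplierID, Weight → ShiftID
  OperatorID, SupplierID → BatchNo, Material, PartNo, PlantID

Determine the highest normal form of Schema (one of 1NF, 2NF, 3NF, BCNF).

Candidate keys: {OperatorID, SupplierID}, {SupplierID, Weight}. Prime attributes: {OperatorID, SupplierID, Weight}.
Weight → OperatorID breaks BCNF: {Weight}⁺ = {OperatorID, Weight}, so {Weight} is not a superkey.
Its right-hand attributes {OperatorID} are all prime, as are those of every other non-superkey FD — the relation is in 3NF.

3NF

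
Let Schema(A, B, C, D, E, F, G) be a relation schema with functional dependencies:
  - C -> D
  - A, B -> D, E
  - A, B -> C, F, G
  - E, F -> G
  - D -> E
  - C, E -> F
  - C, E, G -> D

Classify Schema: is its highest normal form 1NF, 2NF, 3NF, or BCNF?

2NF

Candidate key: {A, B}. Prime attributes: {A, B}.
C -> D breaks BCNF: {C}⁺ = {C, D, E, F, G}, so {C} is not a superkey.
C -> D determines the non-prime attribute {D} from a non-superkey — 3NF is violated.
No proper subset of a key has a non-prime attribute in its closure, so there is no partial dependency; 2NF holds.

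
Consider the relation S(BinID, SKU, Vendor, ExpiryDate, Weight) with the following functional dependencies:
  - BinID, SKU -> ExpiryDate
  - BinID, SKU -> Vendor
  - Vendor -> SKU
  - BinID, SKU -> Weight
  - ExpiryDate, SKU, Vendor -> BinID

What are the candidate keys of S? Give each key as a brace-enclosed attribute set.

{BinID, SKU}⁺ = {BinID, ExpiryDate, SKU, Vendor, Weight} — all of the relation — so {BinID, SKU} is a candidate key.
{BinID, Vendor}⁺ = {BinID, ExpiryDate, SKU, Vendor, Weight} — all of the relation — so {BinID, Vendor} is a candidate key.
{ExpiryDate, Vendor}⁺ = {BinID, ExpiryDate, SKU, Vendor, Weight} — all of the relation — so {ExpiryDate, Vendor} is a candidate key.
Any other superkey properly contains one of these, so there are no further candidate keys.

{BinID, SKU}, {BinID, Vendor}, {ExpiryDate, Vendor}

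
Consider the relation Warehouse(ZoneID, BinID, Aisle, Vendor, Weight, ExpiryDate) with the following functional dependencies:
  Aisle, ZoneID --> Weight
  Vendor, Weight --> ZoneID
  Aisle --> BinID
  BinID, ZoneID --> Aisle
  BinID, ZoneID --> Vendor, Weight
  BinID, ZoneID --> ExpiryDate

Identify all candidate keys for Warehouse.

{Aisle, Vendor, Weight}, {Aisle, ZoneID}, {BinID, Vendor, Weight}, {BinID, ZoneID}

Closure of {Aisle, ZoneID} is {Aisle, BinID, ExpiryDate, Vendor, Weight, ZoneID}, the whole schema; {Aisle, ZoneID} is a candidate key.
Closure of {BinID, ZoneID} is {Aisle, BinID, ExpiryDate, Vendor, Weight, ZoneID}, the whole schema; {BinID, ZoneID} is a candidate key.
Closure of {Aisle, Vendor, Weight} is {Aisle, BinID, ExpiryDate, Vendor, Weight, ZoneID}, the whole schema; {Aisle, Vendor, Weight} is a candidate key.
Closure of {BinID, Vendor, Weight} is {Aisle, BinID, ExpiryDate, Vendor, Weight, ZoneID}, the whole schema; {BinID, Vendor, Weight} is a candidate key.
These are minimal and exhaustive — every other superkey contains one of them.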